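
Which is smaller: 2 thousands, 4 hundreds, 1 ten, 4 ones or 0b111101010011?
Convert 2 thousands, 4 hundreds, 1 ten, 4 ones (place-value notation) → 2×1000 + 4×100 + 1×10 + 4 = 2414 (decimal)
Convert 0b111101010011 (binary) → 2048 + 1024 + 512 + 256 + 64 + 16 + 2 + 1 = 3923 (decimal)
Compare 2414 vs 3923: smaller = 2414
2414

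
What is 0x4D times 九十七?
Convert 0x4D (hexadecimal) → 4×16 + 13 = 77 (decimal)
Convert 九十七 (Chinese numeral) → 9×10 + 7 = 97 (decimal)
Compute 77 × 97 = 7469
7469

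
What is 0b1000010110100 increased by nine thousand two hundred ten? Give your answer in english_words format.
Convert 0b1000010110100 (binary) → 4096 + 128 + 32 + 16 + 4 = 4276 (decimal)
Convert nine thousand two hundred ten (English words) → 9×1000 + 2×100 + 10 = 9210 (decimal)
Compute 4276 + 9210 = 13486
Convert 13486 (decimal) → 13486 = 13×1000 + 4×100 + 86 → thirteen thousand four hundred eighty-six (English words)
thirteen thousand four hundred eighty-six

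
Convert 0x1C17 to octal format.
Convert 0x1C17 (hexadecimal) → 1×4096 + 12×256 + 1×16 + 7 = 7191 (decimal)
Convert 7191 (decimal) → 7191 = 1×4096 + 6×512 + 2×8 + 7 → 0o16027 (octal)
0o16027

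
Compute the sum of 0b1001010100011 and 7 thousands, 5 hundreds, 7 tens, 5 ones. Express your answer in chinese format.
Convert 0b1001010100011 (binary) → 4096 + 512 + 128 + 32 + 2 + 1 = 4771 (decimal)
Convert 7 thousands, 5 hundreds, 7 tens, 5 ones (place-value notation) → 7×1000 + 5×100 + 7×10 + 5 = 7575 (decimal)
Compute 4771 + 7575 = 12346
Convert 12346 (decimal) → 12346 = 1×10000 + 2×1000 + 3×100 + 4×10 + 6 → 一万二千三百四十六 (Chinese numeral)
一万二千三百四十六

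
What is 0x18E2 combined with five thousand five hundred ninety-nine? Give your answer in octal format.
Convert 0x18E2 (hexadecimal) → 1×4096 + 8×256 + 14×16 + 2 = 6370 (decimal)
Convert five thousand five hundred ninety-nine (English words) → 5×1000 + 5×100 + 99 = 5599 (decimal)
Compute 6370 + 5599 = 11969
Convert 11969 (decimal) → 11969 = 2×4096 + 7×512 + 3×64 + 1 → 0o27301 (octal)
0o27301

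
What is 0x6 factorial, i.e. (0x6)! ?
Convert 0x6 (hexadecimal) → 6 (decimal)
Compute 6! = 720
720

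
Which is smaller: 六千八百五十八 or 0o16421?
Convert 六千八百五十八 (Chinese numeral) → 6×1000 + 8×100 + 5×10 + 8 = 6858 (decimal)
Convert 0o16421 (octal) → 1×4096 + 6×512 + 4×64 + 2×8 + 1 = 7441 (decimal)
Compare 6858 vs 7441: smaller = 6858
6858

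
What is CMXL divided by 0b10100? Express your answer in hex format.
Convert CMXL (Roman numeral) → 900 + 40 = 940 (decimal)
Convert 0b10100 (binary) → 16 + 4 = 20 (decimal)
Compute 940 ÷ 20 = 47
Convert 47 (decimal) → 47 = 2×16 + 15 → 0x2F (hexadecimal)
0x2F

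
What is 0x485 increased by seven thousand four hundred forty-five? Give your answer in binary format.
Convert 0x485 (hexadecimal) → 4×256 + 8×16 + 5 = 1157 (decimal)
Convert seven thousand four hundred forty-five (English words) → 7×1000 + 4×100 + 45 = 7445 (decimal)
Compute 1157 + 7445 = 8602
Convert 8602 (decimal) → 8602 = 8192 + 256 + 128 + 16 + 8 + 2 → 0b10000110011010 (binary)
0b10000110011010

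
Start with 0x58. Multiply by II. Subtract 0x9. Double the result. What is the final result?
Convert 0x58 (hexadecimal) → 5×16 + 8 = 88 (decimal)
Start: 88
Convert II (Roman numeral) → 1 + 1 = 2 (decimal)
88 × 2 = 176
Convert 0x9 (hexadecimal) → 9 (decimal)
176 - 9 = 167
167 × 2 = 334
334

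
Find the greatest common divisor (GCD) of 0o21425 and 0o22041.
Convert 0o21425 (octal) → 2×4096 + 1×512 + 4×64 + 2×8 + 5 = 8981 (decimal)
Convert 0o22041 (octal) → 2×4096 + 2×512 + 4×8 + 1 = 9249 (decimal)
Compute gcd(8981, 9249) = 1
1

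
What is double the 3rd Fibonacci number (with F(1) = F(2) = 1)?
The 3rd Fibonacci number (with F(1) = F(2) = 1): 1, 1, 2 → 2
Compute 2 × 2 = 4
4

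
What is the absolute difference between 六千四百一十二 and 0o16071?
Convert 六千四百一十二 (Chinese numeral) → 6×1000 + 4×100 + 1×10 + 2 = 6412 (decimal)
Convert 0o16071 (octal) → 1×4096 + 6×512 + 7×8 + 1 = 7225 (decimal)
Compute |6412 - 7225| = 813
813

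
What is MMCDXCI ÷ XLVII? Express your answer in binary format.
Convert MMCDXCI (Roman numeral) → 1000 + 1000 + 400 + 90 + 1 = 2491 (decimal)
Convert XLVII (Roman numeral) → 40 + 5 + 1 + 1 = 47 (decimal)
Compute 2491 ÷ 47 = 53
Convert 53 (decimal) → 53 = 32 + 16 + 4 + 1 → 0b110101 (binary)
0b110101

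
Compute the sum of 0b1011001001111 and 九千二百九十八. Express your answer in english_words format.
Convert 0b1011001001111 (binary) → 4096 + 1024 + 512 + 64 + 8 + 4 + 2 + 1 = 5711 (decimal)
Convert 九千二百九十八 (Chinese numeral) → 9×1000 + 2×100 + 9×10 + 8 = 9298 (decimal)
Compute 5711 + 9298 = 15009
Convert 15009 (decimal) → 15009 = 15×1000 + 9 → fifteen thousand nine (English words)
fifteen thousand nine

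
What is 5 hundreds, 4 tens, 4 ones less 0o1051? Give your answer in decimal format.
Convert 5 hundreds, 4 tens, 4 ones (place-value notation) → 5×100 + 4×10 + 4 = 544 (decimal)
Convert 0o1051 (octal) → 1×512 + 5×8 + 1 = 553 (decimal)
Compute 544 - 553 = -9
-9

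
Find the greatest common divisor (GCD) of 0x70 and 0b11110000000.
Convert 0x70 (hexadecimal) → 7×16 = 112 (decimal)
Convert 0b11110000000 (binary) → 1024 + 512 + 256 + 128 = 1920 (decimal)
Compute gcd(112, 1920) = 16
16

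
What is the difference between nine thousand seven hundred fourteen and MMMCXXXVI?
Convert nine thousand seven hundred fourteen (English words) → 9×1000 + 7×100 + 14 = 9714 (decimal)
Convert MMMCXXXVI (Roman numeral) → 1000 + 1000 + 1000 + 100 + 10 + 10 + 10 + 5 + 1 = 3136 (decimal)
Difference: |9714 - 3136| = 6578
6578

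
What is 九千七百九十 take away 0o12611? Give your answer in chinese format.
Convert 九千七百九十 (Chinese numeral) → 9×1000 + 7×100 + 9×10 = 9790 (decimal)
Convert 0o12611 (octal) → 1×4096 + 2×512 + 6×64 + 1×8 + 1 = 5513 (decimal)
Compute 9790 - 5513 = 4277
Convert 4277 (decimal) → 4277 = 4×1000 + 2×100 + 7×10 + 7 → 四千二百七十七 (Chinese numeral)
四千二百七十七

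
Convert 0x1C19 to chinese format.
Convert 0x1C19 (hexadecimal) → 1×4096 + 12×256 + 1×16 + 9 = 7193 (decimal)
Convert 7193 (decimal) → 7193 = 7×1000 + 1×100 + 9×10 + 3 → 七千一百九十三 (Chinese numeral)
七千一百九十三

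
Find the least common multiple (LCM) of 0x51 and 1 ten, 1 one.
Convert 0x51 (hexadecimal) → 5×16 + 1 = 81 (decimal)
Convert 1 ten, 1 one (place-value notation) → 1×10 + 1 = 11 (decimal)
Compute lcm(81, 11) = 891
891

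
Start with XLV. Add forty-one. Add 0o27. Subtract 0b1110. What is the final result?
Convert XLV (Roman numeral) → 40 + 5 = 45 (decimal)
Start: 45
Convert forty-one (English words) → 41 (decimal)
45 + 41 = 86
Convert 0o27 (octal) → 2×8 + 7 = 23 (decimal)
86 + 23 = 109
Convert 0b1110 (binary) → 8 + 4 + 2 = 14 (decimal)
109 - 14 = 95
95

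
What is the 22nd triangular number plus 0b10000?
The 22nd triangular number = 22×23/2 = 253
Convert 0b10000 (binary) → 16 (decimal)
Compute 253 + 16 = 269
269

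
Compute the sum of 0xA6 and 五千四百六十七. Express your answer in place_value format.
Convert 0xA6 (hexadecimal) → 10×16 + 6 = 166 (decimal)
Convert 五千四百六十七 (Chinese numeral) → 5×1000 + 4×100 + 6×10 + 7 = 5467 (decimal)
Compute 166 + 5467 = 5633
Convert 5633 (decimal) → 5633 = 5×1000 + 6×100 + 3×10 + 3 → 5 thousands, 6 hundreds, 3 tens, 3 ones (place-value notation)
5 thousands, 6 hundreds, 3 tens, 3 ones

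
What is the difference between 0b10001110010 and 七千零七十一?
Convert 0b10001110010 (binary) → 1024 + 64 + 32 + 16 + 2 = 1138 (decimal)
Convert 七千零七十一 (Chinese numeral) → 7×1000 + 7×10 + 1 = 7071 (decimal)
Difference: |1138 - 7071| = 5933
5933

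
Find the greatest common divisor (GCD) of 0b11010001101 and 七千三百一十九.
Convert 0b11010001101 (binary) → 1024 + 512 + 128 + 8 + 4 + 1 = 1677 (decimal)
Convert 七千三百一十九 (Chinese numeral) → 7×1000 + 3×100 + 1×10 + 9 = 7319 (decimal)
Compute gcd(1677, 7319) = 13
13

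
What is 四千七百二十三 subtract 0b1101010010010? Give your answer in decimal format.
Convert 四千七百二十三 (Chinese numeral) → 4×1000 + 7×100 + 2×10 + 3 = 4723 (decimal)
Convert 0b1101010010010 (binary) → 4096 + 2048 + 512 + 128 + 16 + 2 = 6802 (decimal)
Compute 4723 - 6802 = -2079
-2079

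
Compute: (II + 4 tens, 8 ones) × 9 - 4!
Convert II (Roman numeral) → 1 + 1 = 2 (decimal)
Convert 4 tens, 8 ones (place-value notation) → 4×10 + 8 = 48 (decimal)
Convert 4! (factorial) → 24 (decimal)
Expression in decimal: (2 + 48) × 9 - 24
Parentheses first: 2 + 48 = 50
Multiply: 50 × 9 = 450
Subtract: 450 - 24 = 426
426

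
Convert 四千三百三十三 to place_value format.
Convert 四千三百三十三 (Chinese numeral) → 4×1000 + 3×100 + 3×10 + 3 = 4333 (decimal)
Convert 4333 (decimal) → 4333 = 4×1000 + 3×100 + 3×10 + 3 → 4 thousands, 3 hundreds, 3 tens, 3 ones (place-value notation)
4 thousands, 3 hundreds, 3 tens, 3 ones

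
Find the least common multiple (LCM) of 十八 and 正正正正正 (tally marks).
Convert 十八 (Chinese numeral) → 1×10 + 8 = 18 (decimal)
Convert 正正正正正 (tally marks) → 5 + 5 + 5 + 5 + 5 = 25 (decimal)
Compute lcm(18, 25) = 450
450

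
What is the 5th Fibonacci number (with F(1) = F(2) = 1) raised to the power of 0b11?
Convert the 5th Fibonacci number (with F(1) = F(2) = 1) (Fibonacci index) → 1, 1, 2, 3, 5 → 5 (decimal)
Convert 0b11 (binary) → 2 + 1 = 3 (decimal)
Compute 5 ^ 3 = 125
125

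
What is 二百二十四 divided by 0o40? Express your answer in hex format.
Convert 二百二十四 (Chinese numeral) → 2×100 + 2×10 + 4 = 224 (decimal)
Convert 0o40 (octal) → 4×8 = 32 (decimal)
Compute 224 ÷ 32 = 7
Convert 7 (decimal) → 0x7 (hexadecimal)
0x7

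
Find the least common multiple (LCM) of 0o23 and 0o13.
Convert 0o23 (octal) → 2×8 + 3 = 19 (decimal)
Convert 0o13 (octal) → 1×8 + 3 = 11 (decimal)
Compute lcm(19, 11) = 209
209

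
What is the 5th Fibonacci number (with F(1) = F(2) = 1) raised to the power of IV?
Convert the 5th Fibonacci number (with F(1) = F(2) = 1) (Fibonacci index) → 1, 1, 2, 3, 5 → 5 (decimal)
Convert IV (Roman numeral) → 4 (decimal)
Compute 5 ^ 4 = 625
625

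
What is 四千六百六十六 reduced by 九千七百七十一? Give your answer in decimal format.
Convert 四千六百六十六 (Chinese numeral) → 4×1000 + 6×100 + 6×10 + 6 = 4666 (decimal)
Convert 九千七百七十一 (Chinese numeral) → 9×1000 + 7×100 + 7×10 + 1 = 9771 (decimal)
Compute 4666 - 9771 = -5105
-5105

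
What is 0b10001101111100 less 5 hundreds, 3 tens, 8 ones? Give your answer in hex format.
Convert 0b10001101111100 (binary) → 8192 + 512 + 256 + 64 + 32 + 16 + 8 + 4 = 9084 (decimal)
Convert 5 hundreds, 3 tens, 8 ones (place-value notation) → 5×100 + 3×10 + 8 = 538 (decimal)
Compute 9084 - 538 = 8546
Convert 8546 (decimal) → 8546 = 2×4096 + 1×256 + 6×16 + 2 → 0x2162 (hexadecimal)
0x2162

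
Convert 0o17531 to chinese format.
Convert 0o17531 (octal) → 1×4096 + 7×512 + 5×64 + 3×8 + 1 = 8025 (decimal)
Convert 8025 (decimal) → 8025 = 8×1000 + 2×10 + 5 → 八千零二十五 (Chinese numeral)
八千零二十五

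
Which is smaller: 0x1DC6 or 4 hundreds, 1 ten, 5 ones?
Convert 0x1DC6 (hexadecimal) → 1×4096 + 13×256 + 12×16 + 6 = 7622 (decimal)
Convert 4 hundreds, 1 ten, 5 ones (place-value notation) → 4×100 + 1×10 + 5 = 415 (decimal)
Compare 7622 vs 415: smaller = 415
415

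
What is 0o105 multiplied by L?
Convert 0o105 (octal) → 1×64 + 5 = 69 (decimal)
Convert L (Roman numeral) → 50 (decimal)
Compute 69 × 50 = 3450
3450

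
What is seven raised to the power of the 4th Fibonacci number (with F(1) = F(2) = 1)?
Convert seven (English words) → 7 (decimal)
Convert the 4th Fibonacci number (with F(1) = F(2) = 1) (Fibonacci index) → 1, 1, 2, 3 → 3 (decimal)
Compute 7 ^ 3 = 343
343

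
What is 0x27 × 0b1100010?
Convert 0x27 (hexadecimal) → 2×16 + 7 = 39 (decimal)
Convert 0b1100010 (binary) → 64 + 32 + 2 = 98 (decimal)
Compute 39 × 98 = 3822
3822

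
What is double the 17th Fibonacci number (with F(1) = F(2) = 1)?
The 17th Fibonacci number (with F(1) = F(2) = 1) = 1597
Compute 1597 × 2 = 3194
3194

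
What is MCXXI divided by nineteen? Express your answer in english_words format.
Convert MCXXI (Roman numeral) → 1000 + 100 + 10 + 10 + 1 = 1121 (decimal)
Convert nineteen (English words) → 19 (decimal)
Compute 1121 ÷ 19 = 59
Convert 59 (decimal) → fifty-nine (English words)
fifty-nine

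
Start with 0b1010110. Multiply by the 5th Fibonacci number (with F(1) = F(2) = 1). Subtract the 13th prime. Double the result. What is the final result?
Convert 0b1010110 (binary) → 64 + 16 + 4 + 2 = 86 (decimal)
Start: 86
Convert the 5th Fibonacci number (with F(1) = F(2) = 1) (Fibonacci index) → 1, 1, 2, 3, 5 → 5 (decimal)
86 × 5 = 430
Convert the 13th prime (prime index) → 41 (decimal)
430 - 41 = 389
389 × 2 = 778
778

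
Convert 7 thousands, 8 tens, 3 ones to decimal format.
Convert 7 thousands, 8 tens, 3 ones (place-value notation) → 7×1000 + 8×10 + 3 = 7083 (decimal)
7083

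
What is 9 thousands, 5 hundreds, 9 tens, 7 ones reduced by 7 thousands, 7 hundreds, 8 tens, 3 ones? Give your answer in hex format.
Convert 9 thousands, 5 hundreds, 9 tens, 7 ones (place-value notation) → 9×1000 + 5×100 + 9×10 + 7 = 9597 (decimal)
Convert 7 thousands, 7 hundreds, 8 tens, 3 ones (place-value notation) → 7×1000 + 7×100 + 8×10 + 3 = 7783 (decimal)
Compute 9597 - 7783 = 1814
Convert 1814 (decimal) → 1814 = 7×256 + 1×16 + 6 → 0x716 (hexadecimal)
0x716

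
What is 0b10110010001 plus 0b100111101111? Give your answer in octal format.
Convert 0b10110010001 (binary) → 1024 + 256 + 128 + 16 + 1 = 1425 (decimal)
Convert 0b100111101111 (binary) → 2048 + 256 + 128 + 64 + 32 + 8 + 4 + 2 + 1 = 2543 (decimal)
Compute 1425 + 2543 = 3968
Convert 3968 (decimal) → 3968 = 7×512 + 6×64 → 0o7600 (octal)
0o7600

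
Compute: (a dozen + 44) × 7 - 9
Convert a dozen (colloquial) → 12 (decimal)
Expression in decimal: (12 + 44) × 7 - 9
Parentheses first: 12 + 44 = 56
Multiply: 56 × 7 = 392
Subtract: 392 - 9 = 383
383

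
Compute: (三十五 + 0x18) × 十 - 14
Convert 三十五 (Chinese numeral) → 3×10 + 5 = 35 (decimal)
Convert 0x18 (hexadecimal) → 1×16 + 8 = 24 (decimal)
Convert 十 (Chinese numeral) → 1×10 = 10 (decimal)
Expression in decimal: (35 + 24) × 10 - 14
Parentheses first: 35 + 24 = 59
Multiply: 59 × 10 = 590
Subtract: 590 - 14 = 576
576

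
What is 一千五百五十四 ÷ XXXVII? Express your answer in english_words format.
Convert 一千五百五十四 (Chinese numeral) → 1×1000 + 5×100 + 5×10 + 4 = 1554 (decimal)
Convert XXXVII (Roman numeral) → 10 + 10 + 10 + 5 + 1 + 1 = 37 (decimal)
Compute 1554 ÷ 37 = 42
Convert 42 (decimal) → forty-two (English words)
forty-two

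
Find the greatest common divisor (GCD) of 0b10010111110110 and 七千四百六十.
Convert 0b10010111110110 (binary) → 8192 + 1024 + 256 + 128 + 64 + 32 + 16 + 4 + 2 = 9718 (decimal)
Convert 七千四百六十 (Chinese numeral) → 7×1000 + 4×100 + 6×10 = 7460 (decimal)
Compute gcd(9718, 7460) = 2
2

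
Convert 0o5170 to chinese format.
Convert 0o5170 (octal) → 5×512 + 1×64 + 7×8 = 2680 (decimal)
Convert 2680 (decimal) → 2680 = 2×1000 + 6×100 + 8×10 → 二千六百八十 (Chinese numeral)
二千六百八十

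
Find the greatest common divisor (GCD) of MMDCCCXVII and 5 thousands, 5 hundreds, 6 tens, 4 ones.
Convert MMDCCCXVII (Roman numeral) → 1000 + 1000 + 500 + 100 + 100 + 100 + 10 + 5 + 1 + 1 = 2817 (decimal)
Convert 5 thousands, 5 hundreds, 6 tens, 4 ones (place-value notation) → 5×1000 + 5×100 + 6×10 + 4 = 5564 (decimal)
Compute gcd(2817, 5564) = 1
1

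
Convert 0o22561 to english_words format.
Convert 0o22561 (octal) → 2×4096 + 2×512 + 5×64 + 6×8 + 1 = 9585 (decimal)
Convert 9585 (decimal) → 9585 = 9×1000 + 5×100 + 85 → nine thousand five hundred eighty-five (English words)
nine thousand five hundred eighty-five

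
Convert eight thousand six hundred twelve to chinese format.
Convert eight thousand six hundred twelve (English words) → 8×1000 + 6×100 + 12 = 8612 (decimal)
Convert 8612 (decimal) → 8612 = 8×1000 + 6×100 + 1×10 + 2 → 八千六百一十二 (Chinese numeral)
八千六百一十二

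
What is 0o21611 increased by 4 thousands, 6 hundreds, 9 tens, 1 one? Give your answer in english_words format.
Convert 0o21611 (octal) → 2×4096 + 1×512 + 6×64 + 1×8 + 1 = 9097 (decimal)
Convert 4 thousands, 6 hundreds, 9 tens, 1 one (place-value notation) → 4×1000 + 6×100 + 9×10 + 1 = 4691 (decimal)
Compute 9097 + 4691 = 13788
Convert 13788 (decimal) → 13788 = 13×1000 + 7×100 + 88 → thirteen thousand seven hundred eighty-eight (English words)
thirteen thousand seven hundred eighty-eight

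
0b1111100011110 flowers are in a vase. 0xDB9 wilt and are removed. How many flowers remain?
Convert 0b1111100011110 (binary) → 4096 + 2048 + 1024 + 512 + 256 + 16 + 8 + 4 + 2 = 7966 (decimal)
Convert 0xDB9 (hexadecimal) → 13×256 + 11×16 + 9 = 3513 (decimal)
Compute 7966 - 3513 = 4453
4453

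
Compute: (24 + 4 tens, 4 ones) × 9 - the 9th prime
Convert 4 tens, 4 ones (place-value notation) → 4×10 + 4 = 44 (decimal)
Convert the 9th prime (prime index) → 23 (decimal)
Expression in decimal: (24 + 44) × 9 - 23
Parentheses first: 24 + 44 = 68
Multiply: 68 × 9 = 612
Subtract: 612 - 23 = 589
589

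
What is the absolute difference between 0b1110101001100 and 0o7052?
Convert 0b1110101001100 (binary) → 4096 + 2048 + 1024 + 256 + 64 + 8 + 4 = 7500 (decimal)
Convert 0o7052 (octal) → 7×512 + 5×8 + 2 = 3626 (decimal)
Compute |7500 - 3626| = 3874
3874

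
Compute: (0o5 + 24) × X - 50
Convert 0o5 (octal) → 5 (decimal)
Convert X (Roman numeral) → 10 (decimal)
Expression in decimal: (5 + 24) × 10 - 50
Parentheses first: 5 + 24 = 29
Multiply: 29 × 10 = 290
Subtract: 290 - 50 = 240
240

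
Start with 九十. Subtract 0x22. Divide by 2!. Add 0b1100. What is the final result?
Convert 九十 (Chinese numeral) → 9×10 = 90 (decimal)
Start: 90
Convert 0x22 (hexadecimal) → 2×16 + 2 = 34 (decimal)
90 - 34 = 56
Convert 2! (factorial) → 2 (decimal)
56 ÷ 2 = 28
Convert 0b1100 (binary) → 8 + 4 = 12 (decimal)
28 + 12 = 40
40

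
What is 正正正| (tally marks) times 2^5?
Convert 正正正| (tally marks) → 5 + 5 + 5 + 1 = 16 (decimal)
Convert 2^5 (power) → 32 (decimal)
Compute 16 × 32 = 512
512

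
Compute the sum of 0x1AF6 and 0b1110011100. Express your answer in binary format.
Convert 0x1AF6 (hexadecimal) → 1×4096 + 10×256 + 15×16 + 6 = 6902 (decimal)
Convert 0b1110011100 (binary) → 512 + 256 + 128 + 16 + 8 + 4 = 924 (decimal)
Compute 6902 + 924 = 7826
Convert 7826 (decimal) → 7826 = 4096 + 2048 + 1024 + 512 + 128 + 16 + 2 → 0b1111010010010 (binary)
0b1111010010010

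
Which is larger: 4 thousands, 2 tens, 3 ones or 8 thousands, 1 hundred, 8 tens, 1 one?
Convert 4 thousands, 2 tens, 3 ones (place-value notation) → 4×1000 + 2×10 + 3 = 4023 (decimal)
Convert 8 thousands, 1 hundred, 8 tens, 1 one (place-value notation) → 8×1000 + 1×100 + 8×10 + 1 = 8181 (decimal)
Compare 4023 vs 8181: larger = 8181
8181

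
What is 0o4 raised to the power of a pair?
Convert 0o4 (octal) → 4 (decimal)
Convert a pair (colloquial) → 2 (decimal)
Compute 4 ^ 2 = 16
16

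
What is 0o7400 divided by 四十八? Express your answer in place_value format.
Convert 0o7400 (octal) → 7×512 + 4×64 = 3840 (decimal)
Convert 四十八 (Chinese numeral) → 4×10 + 8 = 48 (decimal)
Compute 3840 ÷ 48 = 80
Convert 80 (decimal) → 80 = 8×10 → 8 tens (place-value notation)
8 tens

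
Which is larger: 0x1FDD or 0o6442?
Convert 0x1FDD (hexadecimal) → 1×4096 + 15×256 + 13×16 + 13 = 8157 (decimal)
Convert 0o6442 (octal) → 6×512 + 4×64 + 4×8 + 2 = 3362 (decimal)
Compare 8157 vs 3362: larger = 8157
8157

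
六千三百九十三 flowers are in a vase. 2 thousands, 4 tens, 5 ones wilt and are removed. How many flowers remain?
Convert 六千三百九十三 (Chinese numeral) → 6×1000 + 3×100 + 9×10 + 3 = 6393 (decimal)
Convert 2 thousands, 4 tens, 5 ones (place-value notation) → 2×1000 + 4×10 + 5 = 2045 (decimal)
Compute 6393 - 2045 = 4348
4348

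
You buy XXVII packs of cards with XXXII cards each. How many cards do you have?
Convert XXXII (Roman numeral) → 10 + 10 + 10 + 1 + 1 = 32 (decimal)
Convert XXVII (Roman numeral) → 10 + 10 + 5 + 1 + 1 = 27 (decimal)
Compute 32 × 27 = 864
864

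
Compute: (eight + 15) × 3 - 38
Convert eight (English words) → 8 (decimal)
Expression in decimal: (8 + 15) × 3 - 38
Parentheses first: 8 + 15 = 23
Multiply: 23 × 3 = 69
Subtract: 69 - 38 = 31
31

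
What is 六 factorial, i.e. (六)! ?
Convert 六 (Chinese numeral) → 6 (decimal)
Compute 6! = 720
720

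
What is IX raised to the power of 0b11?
Convert IX (Roman numeral) → 9 (decimal)
Convert 0b11 (binary) → 2 + 1 = 3 (decimal)
Compute 9 ^ 3 = 729
729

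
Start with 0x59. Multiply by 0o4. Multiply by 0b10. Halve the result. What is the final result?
Convert 0x59 (hexadecimal) → 5×16 + 9 = 89 (decimal)
Start: 89
Convert 0o4 (octal) → 4 (decimal)
89 × 4 = 356
Convert 0b10 (binary) → 2 (decimal)
356 × 2 = 712
712 ÷ 2 = 356
356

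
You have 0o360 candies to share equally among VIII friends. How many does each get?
Convert 0o360 (octal) → 3×64 + 6×8 = 240 (decimal)
Convert VIII (Roman numeral) → 5 + 1 + 1 + 1 = 8 (decimal)
Compute 240 ÷ 8 = 30
30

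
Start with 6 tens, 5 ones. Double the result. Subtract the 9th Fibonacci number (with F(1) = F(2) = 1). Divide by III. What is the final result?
Convert 6 tens, 5 ones (place-value notation) → 6×10 + 5 = 65 (decimal)
Start: 65
65 × 2 = 130
Convert the 9th Fibonacci number (with F(1) = F(2) = 1) (Fibonacci index) → 1, 1, 2, 3, 5, 8, 13, 21, 34 → 34 (decimal)
130 - 34 = 96
Convert III (Roman numeral) → 1 + 1 + 1 = 3 (decimal)
96 ÷ 3 = 32
32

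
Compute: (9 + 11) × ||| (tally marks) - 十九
Convert ||| (tally marks) → 3 (decimal)
Convert 十九 (Chinese numeral) → 1×10 + 9 = 19 (decimal)
Expression in decimal: (9 + 11) × 3 - 19
Parentheses first: 9 + 11 = 20
Multiply: 20 × 3 = 60
Subtract: 60 - 19 = 41
41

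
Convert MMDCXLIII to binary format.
Convert MMDCXLIII (Roman numeral) → 1000 + 1000 + 500 + 100 + 40 + 1 + 1 + 1 = 2643 (decimal)
Convert 2643 (decimal) → 2643 = 2048 + 512 + 64 + 16 + 2 + 1 → 0b101001010011 (binary)
0b101001010011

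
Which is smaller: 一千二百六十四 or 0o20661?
Convert 一千二百六十四 (Chinese numeral) → 1×1000 + 2×100 + 6×10 + 4 = 1264 (decimal)
Convert 0o20661 (octal) → 2×4096 + 6×64 + 6×8 + 1 = 8625 (decimal)
Compare 1264 vs 8625: smaller = 1264
1264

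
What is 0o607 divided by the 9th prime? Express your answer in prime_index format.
Convert 0o607 (octal) → 6×64 + 7 = 391 (decimal)
Convert the 9th prime (prime index) → 23 (decimal)
Compute 391 ÷ 23 = 17
Convert 17 (decimal) → the 7th prime (prime index)
the 7th prime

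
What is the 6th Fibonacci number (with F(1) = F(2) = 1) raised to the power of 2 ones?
Convert the 6th Fibonacci number (with F(1) = F(2) = 1) (Fibonacci index) → 1, 1, 2, 3, 5, 8 → 8 (decimal)
Convert 2 ones (place-value notation) → 2 (decimal)
Compute 8 ^ 2 = 64
64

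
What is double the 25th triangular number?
The 25th triangular number = 25×26/2 = 325
Compute 325 × 2 = 650
650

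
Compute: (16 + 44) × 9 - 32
Parentheses first: 16 + 44 = 60
Multiply: 60 × 9 = 540
Subtract: 540 - 32 = 508
508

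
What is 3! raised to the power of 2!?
Convert 3! (factorial) → 6 (decimal)
Convert 2! (factorial) → 2 (decimal)
Compute 6 ^ 2 = 36
36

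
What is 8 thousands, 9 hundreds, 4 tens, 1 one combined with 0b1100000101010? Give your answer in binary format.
Convert 8 thousands, 9 hundreds, 4 tens, 1 one (place-value notation) → 8×1000 + 9×100 + 4×10 + 1 = 8941 (decimal)
Convert 0b1100000101010 (binary) → 4096 + 2048 + 32 + 8 + 2 = 6186 (decimal)
Compute 8941 + 6186 = 15127
Convert 15127 (decimal) → 15127 = 8192 + 4096 + 2048 + 512 + 256 + 16 + 4 + 2 + 1 → 0b11101100010111 (binary)
0b11101100010111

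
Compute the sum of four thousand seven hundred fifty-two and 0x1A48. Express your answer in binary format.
Convert four thousand seven hundred fifty-two (English words) → 4×1000 + 7×100 + 52 = 4752 (decimal)
Convert 0x1A48 (hexadecimal) → 1×4096 + 10×256 + 4×16 + 8 = 6728 (decimal)
Compute 4752 + 6728 = 11480
Convert 11480 (decimal) → 11480 = 8192 + 2048 + 1024 + 128 + 64 + 16 + 8 → 0b10110011011000 (binary)
0b10110011011000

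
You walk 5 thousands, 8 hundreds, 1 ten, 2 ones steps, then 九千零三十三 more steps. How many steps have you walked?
Convert 5 thousands, 8 hundreds, 1 ten, 2 ones (place-value notation) → 5×1000 + 8×100 + 1×10 + 2 = 5812 (decimal)
Convert 九千零三十三 (Chinese numeral) → 9×1000 + 3×10 + 3 = 9033 (decimal)
Compute 5812 + 9033 = 14845
14845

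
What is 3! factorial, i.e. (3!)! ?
Convert 3! (factorial) → 6 (decimal)
Compute 6! = 720
720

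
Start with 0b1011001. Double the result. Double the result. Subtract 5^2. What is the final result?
Convert 0b1011001 (binary) → 64 + 16 + 8 + 1 = 89 (decimal)
Start: 89
89 × 2 = 178
178 × 2 = 356
Convert 5^2 (power) → 25 (decimal)
356 - 25 = 331
331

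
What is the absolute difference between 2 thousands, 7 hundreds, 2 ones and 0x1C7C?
Convert 2 thousands, 7 hundreds, 2 ones (place-value notation) → 2×1000 + 7×100 + 2 = 2702 (decimal)
Convert 0x1C7C (hexadecimal) → 1×4096 + 12×256 + 7×16 + 12 = 7292 (decimal)
Compute |2702 - 7292| = 4590
4590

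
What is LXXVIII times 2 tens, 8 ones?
Convert LXXVIII (Roman numeral) → 50 + 10 + 10 + 5 + 1 + 1 + 1 = 78 (decimal)
Convert 2 tens, 8 ones (place-value notation) → 2×10 + 8 = 28 (decimal)
Compute 78 × 28 = 2184
2184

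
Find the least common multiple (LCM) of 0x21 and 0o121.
Convert 0x21 (hexadecimal) → 2×16 + 1 = 33 (decimal)
Convert 0o121 (octal) → 1×64 + 2×8 + 1 = 81 (decimal)
Compute lcm(33, 81) = 891
891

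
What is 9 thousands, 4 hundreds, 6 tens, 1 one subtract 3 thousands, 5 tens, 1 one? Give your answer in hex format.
Convert 9 thousands, 4 hundreds, 6 tens, 1 one (place-value notation) → 9×1000 + 4×100 + 6×10 + 1 = 9461 (decimal)
Convert 3 thousands, 5 tens, 1 one (place-value notation) → 3×1000 + 5×10 + 1 = 3051 (decimal)
Compute 9461 - 3051 = 6410
Convert 6410 (decimal) → 6410 = 1×4096 + 9×256 + 10 → 0x190A (hexadecimal)
0x190A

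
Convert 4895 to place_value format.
Convert 4895 (decimal) → 4895 = 4×1000 + 8×100 + 9×10 + 5 → 4 thousands, 8 hundreds, 9 tens, 5 ones (place-value notation)
4 thousands, 8 hundreds, 9 tens, 5 ones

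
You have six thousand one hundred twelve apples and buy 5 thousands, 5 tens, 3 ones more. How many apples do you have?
Convert six thousand one hundred twelve (English words) → 6×1000 + 1×100 + 12 = 6112 (decimal)
Convert 5 thousands, 5 tens, 3 ones (place-value notation) → 5×1000 + 5×10 + 3 = 5053 (decimal)
Compute 6112 + 5053 = 11165
11165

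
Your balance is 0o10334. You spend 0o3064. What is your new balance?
Convert 0o10334 (octal) → 1×4096 + 3×64 + 3×8 + 4 = 4316 (decimal)
Convert 0o3064 (octal) → 3×512 + 6×8 + 4 = 1588 (decimal)
Compute 4316 - 1588 = 2728
2728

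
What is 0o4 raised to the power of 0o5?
Convert 0o4 (octal) → 4 (decimal)
Convert 0o5 (octal) → 5 (decimal)
Compute 4 ^ 5 = 1024
1024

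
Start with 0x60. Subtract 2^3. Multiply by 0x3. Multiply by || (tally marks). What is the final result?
Convert 0x60 (hexadecimal) → 6×16 = 96 (decimal)
Start: 96
Convert 2^3 (power) → 8 (decimal)
96 - 8 = 88
Convert 0x3 (hexadecimal) → 3 (decimal)
88 × 3 = 264
Convert || (tally marks) → 2 (decimal)
264 × 2 = 528
528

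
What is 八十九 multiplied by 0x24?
Convert 八十九 (Chinese numeral) → 8×10 + 9 = 89 (decimal)
Convert 0x24 (hexadecimal) → 2×16 + 4 = 36 (decimal)
Compute 89 × 36 = 3204
3204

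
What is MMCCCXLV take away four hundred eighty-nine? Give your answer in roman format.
Convert MMCCCXLV (Roman numeral) → 1000 + 1000 + 100 + 100 + 100 + 40 + 5 = 2345 (decimal)
Convert four hundred eighty-nine (English words) → 4×100 + 89 = 489 (decimal)
Compute 2345 - 489 = 1856
Convert 1856 (decimal) → 1856 = 1000 + 500 + 100 + 100 + 100 + 50 + 5 + 1 → MDCCCLVI (Roman numeral)
MDCCCLVI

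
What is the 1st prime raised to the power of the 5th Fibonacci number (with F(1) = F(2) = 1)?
Convert the 1st prime (prime index) → 2 (decimal)
Convert the 5th Fibonacci number (with F(1) = F(2) = 1) (Fibonacci index) → 1, 1, 2, 3, 5 → 5 (decimal)
Compute 2 ^ 5 = 32
32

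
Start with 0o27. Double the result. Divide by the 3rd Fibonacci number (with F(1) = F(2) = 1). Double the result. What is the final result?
Convert 0o27 (octal) → 2×8 + 7 = 23 (decimal)
Start: 23
23 × 2 = 46
Convert the 3rd Fibonacci number (with F(1) = F(2) = 1) (Fibonacci index) → 1, 1, 2 → 2 (decimal)
46 ÷ 2 = 23
23 × 2 = 46
46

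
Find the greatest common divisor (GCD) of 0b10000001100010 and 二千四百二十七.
Convert 0b10000001100010 (binary) → 8192 + 64 + 32 + 2 = 8290 (decimal)
Convert 二千四百二十七 (Chinese numeral) → 2×1000 + 4×100 + 2×10 + 7 = 2427 (decimal)
Compute gcd(8290, 2427) = 1
1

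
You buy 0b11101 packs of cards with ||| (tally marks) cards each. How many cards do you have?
Convert ||| (tally marks) → 3 (decimal)
Convert 0b11101 (binary) → 16 + 8 + 4 + 1 = 29 (decimal)
Compute 3 × 29 = 87
87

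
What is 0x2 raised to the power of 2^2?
Convert 0x2 (hexadecimal) → 2 (decimal)
Convert 2^2 (power) → 4 (decimal)
Compute 2 ^ 4 = 16
16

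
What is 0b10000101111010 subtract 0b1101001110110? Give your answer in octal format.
Convert 0b10000101111010 (binary) → 8192 + 256 + 64 + 32 + 16 + 8 + 2 = 8570 (decimal)
Convert 0b1101001110110 (binary) → 4096 + 2048 + 512 + 64 + 32 + 16 + 4 + 2 = 6774 (decimal)
Compute 8570 - 6774 = 1796
Convert 1796 (decimal) → 1796 = 3×512 + 4×64 + 4 → 0o3404 (octal)
0o3404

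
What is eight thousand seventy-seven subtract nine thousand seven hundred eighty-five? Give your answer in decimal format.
Convert eight thousand seventy-seven (English words) → 8×1000 + 77 = 8077 (decimal)
Convert nine thousand seven hundred eighty-five (English words) → 9×1000 + 7×100 + 85 = 9785 (decimal)
Compute 8077 - 9785 = -1708
-1708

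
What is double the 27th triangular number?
The 27th triangular number = 27×28/2 = 378
Compute 378 × 2 = 756
756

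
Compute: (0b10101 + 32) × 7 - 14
Convert 0b10101 (binary) → 16 + 4 + 1 = 21 (decimal)
Expression in decimal: (21 + 32) × 7 - 14
Parentheses first: 21 + 32 = 53
Multiply: 53 × 7 = 371
Subtract: 371 - 14 = 357
357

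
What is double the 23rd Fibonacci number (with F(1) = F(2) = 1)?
The 23rd Fibonacci number (with F(1) = F(2) = 1) = 28657
Compute 28657 × 2 = 57314
57314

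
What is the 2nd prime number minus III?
The 2nd prime number = 3
Convert III (Roman numeral) → 1 + 1 + 1 = 3 (decimal)
Compute 3 - 3 = 0
0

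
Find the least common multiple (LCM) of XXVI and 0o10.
Convert XXVI (Roman numeral) → 10 + 10 + 5 + 1 = 26 (decimal)
Convert 0o10 (octal) → 1×8 = 8 (decimal)
Compute lcm(26, 8) = 104
104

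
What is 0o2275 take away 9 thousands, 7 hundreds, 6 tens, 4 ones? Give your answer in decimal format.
Convert 0o2275 (octal) → 2×512 + 2×64 + 7×8 + 5 = 1213 (decimal)
Convert 9 thousands, 7 hundreds, 6 tens, 4 ones (place-value notation) → 9×1000 + 7×100 + 6×10 + 4 = 9764 (decimal)
Compute 1213 - 9764 = -8551
-8551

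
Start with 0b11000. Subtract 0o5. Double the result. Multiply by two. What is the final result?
Convert 0b11000 (binary) → 16 + 8 = 24 (decimal)
Start: 24
Convert 0o5 (octal) → 5 (decimal)
24 - 5 = 19
19 × 2 = 38
Convert two (English words) → 2 (decimal)
38 × 2 = 76
76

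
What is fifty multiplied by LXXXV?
Convert fifty (English words) → 50 (decimal)
Convert LXXXV (Roman numeral) → 50 + 10 + 10 + 10 + 5 = 85 (decimal)
Compute 50 × 85 = 4250
4250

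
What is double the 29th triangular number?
The 29th triangular number = 29×30/2 = 435
Compute 435 × 2 = 870
870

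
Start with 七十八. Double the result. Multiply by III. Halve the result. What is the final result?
Convert 七十八 (Chinese numeral) → 7×10 + 8 = 78 (decimal)
Start: 78
78 × 2 = 156
Convert III (Roman numeral) → 1 + 1 + 1 = 3 (decimal)
156 × 3 = 468
468 ÷ 2 = 234
234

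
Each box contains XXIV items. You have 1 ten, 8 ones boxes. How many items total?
Convert XXIV (Roman numeral) → 10 + 10 + 4 = 24 (decimal)
Convert 1 ten, 8 ones (place-value notation) → 1×10 + 8 = 18 (decimal)
Compute 24 × 18 = 432
432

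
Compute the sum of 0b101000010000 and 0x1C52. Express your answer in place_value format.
Convert 0b101000010000 (binary) → 2048 + 512 + 16 = 2576 (decimal)
Convert 0x1C52 (hexadecimal) → 1×4096 + 12×256 + 5×16 + 2 = 7250 (decimal)
Compute 2576 + 7250 = 9826
Convert 9826 (decimal) → 9826 = 9×1000 + 8×100 + 2×10 + 6 → 9 thousands, 8 hundreds, 2 tens, 6 ones (place-value notation)
9 thousands, 8 hundreds, 2 tens, 6 ones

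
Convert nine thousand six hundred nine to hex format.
Convert nine thousand six hundred nine (English words) → 9×1000 + 6×100 + 9 = 9609 (decimal)
Convert 9609 (decimal) → 9609 = 2×4096 + 5×256 + 8×16 + 9 → 0x2589 (hexadecimal)
0x2589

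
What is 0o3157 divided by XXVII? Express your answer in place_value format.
Convert 0o3157 (octal) → 3×512 + 1×64 + 5×8 + 7 = 1647 (decimal)
Convert XXVII (Roman numeral) → 10 + 10 + 5 + 1 + 1 = 27 (decimal)
Compute 1647 ÷ 27 = 61
Convert 61 (decimal) → 61 = 6×10 + 1 → 6 tens, 1 one (place-value notation)
6 tens, 1 one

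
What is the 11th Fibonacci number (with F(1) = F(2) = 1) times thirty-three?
Convert the 11th Fibonacci number (with F(1) = F(2) = 1) (Fibonacci index) → 1, 1, 2, 3, 5, 8, 13, 21, 34, 55, 89 → 89 (decimal)
Convert thirty-three (English words) → 33 (decimal)
Compute 89 × 33 = 2937
2937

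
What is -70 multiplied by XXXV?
Convert XXXV (Roman numeral) → 10 + 10 + 10 + 5 = 35 (decimal)
Compute -70 × 35 = -2450
-2450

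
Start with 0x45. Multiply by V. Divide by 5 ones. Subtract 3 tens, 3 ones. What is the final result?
Convert 0x45 (hexadecimal) → 4×16 + 5 = 69 (decimal)
Start: 69
Convert V (Roman numeral) → 5 (decimal)
69 × 5 = 345
Convert 5 ones (place-value notation) → 5 (decimal)
345 ÷ 5 = 69
Convert 3 tens, 3 ones (place-value notation) → 3×10 + 3 = 33 (decimal)
69 - 33 = 36
36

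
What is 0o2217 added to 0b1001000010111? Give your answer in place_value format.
Convert 0o2217 (octal) → 2×512 + 2×64 + 1×8 + 7 = 1167 (decimal)
Convert 0b1001000010111 (binary) → 4096 + 512 + 16 + 4 + 2 + 1 = 4631 (decimal)
Compute 1167 + 4631 = 5798
Convert 5798 (decimal) → 5798 = 5×1000 + 7×100 + 9×10 + 8 → 5 thousands, 7 hundreds, 9 tens, 8 ones (place-value notation)
5 thousands, 7 hundreds, 9 tens, 8 ones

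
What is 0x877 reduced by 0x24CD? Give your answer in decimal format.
Convert 0x877 (hexadecimal) → 8×256 + 7×16 + 7 = 2167 (decimal)
Convert 0x24CD (hexadecimal) → 2×4096 + 4×256 + 12×16 + 13 = 9421 (decimal)
Compute 2167 - 9421 = -7254
-7254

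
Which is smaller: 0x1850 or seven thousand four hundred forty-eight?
Convert 0x1850 (hexadecimal) → 1×4096 + 8×256 + 5×16 = 6224 (decimal)
Convert seven thousand four hundred forty-eight (English words) → 7×1000 + 4×100 + 48 = 7448 (decimal)
Compare 6224 vs 7448: smaller = 6224
6224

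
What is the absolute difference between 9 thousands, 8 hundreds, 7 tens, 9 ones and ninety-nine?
Convert 9 thousands, 8 hundreds, 7 tens, 9 ones (place-value notation) → 9×1000 + 8×100 + 7×10 + 9 = 9879 (decimal)
Convert ninety-nine (English words) → 99 (decimal)
Compute |9879 - 99| = 9780
9780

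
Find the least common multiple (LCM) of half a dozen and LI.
Convert half a dozen (colloquial) → 6 (decimal)
Convert LI (Roman numeral) → 50 + 1 = 51 (decimal)
Compute lcm(6, 51) = 102
102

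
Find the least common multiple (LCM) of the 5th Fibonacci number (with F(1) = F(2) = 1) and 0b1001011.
Convert the 5th Fibonacci number (with F(1) = F(2) = 1) (Fibonacci index) → 1, 1, 2, 3, 5 → 5 (decimal)
Convert 0b1001011 (binary) → 64 + 8 + 2 + 1 = 75 (decimal)
Compute lcm(5, 75) = 75
75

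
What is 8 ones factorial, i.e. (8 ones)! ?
Convert 8 ones (place-value notation) → 8 (decimal)
Compute 8! = 40320
40320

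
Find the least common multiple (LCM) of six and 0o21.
Convert six (English words) → 6 (decimal)
Convert 0o21 (octal) → 2×8 + 1 = 17 (decimal)
Compute lcm(6, 17) = 102
102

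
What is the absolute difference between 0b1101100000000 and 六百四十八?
Convert 0b1101100000000 (binary) → 4096 + 2048 + 512 + 256 = 6912 (decimal)
Convert 六百四十八 (Chinese numeral) → 6×100 + 4×10 + 8 = 648 (decimal)
Compute |6912 - 648| = 6264
6264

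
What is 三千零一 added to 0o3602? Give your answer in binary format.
Convert 三千零一 (Chinese numeral) → 3×1000 + 1 = 3001 (decimal)
Convert 0o3602 (octal) → 3×512 + 6×64 + 2 = 1922 (decimal)
Compute 3001 + 1922 = 4923
Convert 4923 (decimal) → 4923 = 4096 + 512 + 256 + 32 + 16 + 8 + 2 + 1 → 0b1001100111011 (binary)
0b1001100111011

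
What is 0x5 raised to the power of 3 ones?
Convert 0x5 (hexadecimal) → 5 (decimal)
Convert 3 ones (place-value notation) → 3 (decimal)
Compute 5 ^ 3 = 125
125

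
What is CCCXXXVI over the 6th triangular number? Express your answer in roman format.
Convert CCCXXXVI (Roman numeral) → 100 + 100 + 100 + 10 + 10 + 10 + 5 + 1 = 336 (decimal)
Convert the 6th triangular number (triangular index) → 6×7/2 = 21 (decimal)
Compute 336 ÷ 21 = 16
Convert 16 (decimal) → 16 = 10 + 5 + 1 → XVI (Roman numeral)
XVI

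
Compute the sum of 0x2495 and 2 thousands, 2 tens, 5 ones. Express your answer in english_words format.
Convert 0x2495 (hexadecimal) → 2×4096 + 4×256 + 9×16 + 5 = 9365 (decimal)
Convert 2 thousands, 2 tens, 5 ones (place-value notation) → 2×1000 + 2×10 + 5 = 2025 (decimal)
Compute 9365 + 2025 = 11390
Convert 11390 (decimal) → 11390 = 11×1000 + 3×100 + 90 → eleven thousand three hundred ninety (English words)
eleven thousand three hundred ninety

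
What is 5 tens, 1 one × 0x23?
Convert 5 tens, 1 one (place-value notation) → 5×10 + 1 = 51 (decimal)
Convert 0x23 (hexadecimal) → 2×16 + 3 = 35 (decimal)
Compute 51 × 35 = 1785
1785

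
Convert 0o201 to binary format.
Convert 0o201 (octal) → 2×64 + 1 = 129 (decimal)
Convert 129 (decimal) → 129 = 128 + 1 → 0b10000001 (binary)
0b10000001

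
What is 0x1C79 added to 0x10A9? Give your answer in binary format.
Convert 0x1C79 (hexadecimal) → 1×4096 + 12×256 + 7×16 + 9 = 7289 (decimal)
Convert 0x10A9 (hexadecimal) → 1×4096 + 10×16 + 9 = 4265 (decimal)
Compute 7289 + 4265 = 11554
Convert 11554 (decimal) → 11554 = 8192 + 2048 + 1024 + 256 + 32 + 2 → 0b10110100100010 (binary)
0b10110100100010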